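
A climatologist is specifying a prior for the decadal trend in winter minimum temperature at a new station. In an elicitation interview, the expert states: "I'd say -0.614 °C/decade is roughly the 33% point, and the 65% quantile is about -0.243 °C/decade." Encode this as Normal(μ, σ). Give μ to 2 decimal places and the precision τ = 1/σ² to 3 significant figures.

The p-quantile of Normal(μ,σ) is μ + z_p·σ, with z_{0.33} = -0.4399 and z_{0.65} = 0.3853.
Eliminate σ: μ = (z₂·x₁ − z₁·x₂)/(z₂ − z₁) = (0.3853·-0.614 − (-0.4399)·-0.243)/0.8252 = -0.42.
Then σ = (x₂ − x₁)/(z₂ − z₁) = (-0.243 − -0.614)/0.8252 = 0.45.
Precision τ = 1/σ² = 1/0.4496² = 4.95.

μ = -0.42, τ = 4.95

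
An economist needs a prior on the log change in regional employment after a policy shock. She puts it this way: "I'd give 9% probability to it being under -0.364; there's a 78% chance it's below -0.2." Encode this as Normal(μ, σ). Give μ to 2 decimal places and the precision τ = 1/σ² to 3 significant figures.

μ = -0.26, τ = 166

For Normal(μ,σ), the p-quantile is μ + z_p·σ. Here z_{0.09} = -1.341, z_{0.78} = 0.7722.
So -0.364 = μ − 1.341σ and -0.2 = μ + 0.7722σ.
Subtracting: σ = (-0.2 − -0.364)/(0.7722 − (-1.341)) = 0.08.
Then μ = -0.364 − (-1.341)·0.08 = -0.26.
Precision τ = 1/σ² = 1/0.07762² = 166.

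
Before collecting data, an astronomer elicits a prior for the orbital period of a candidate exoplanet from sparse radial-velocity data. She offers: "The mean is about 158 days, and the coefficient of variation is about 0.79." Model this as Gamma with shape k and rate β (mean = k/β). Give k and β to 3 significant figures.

For Gamma(k, rate β): mean = k/β, variance = k/β², so CV = 1/√k.
CV = 0.79, hence k = 1/CV² = 1.6.
Then β = k/mean = 1.6/158 = 0.0101.

k ≈ 1.6, β ≈ 0.0101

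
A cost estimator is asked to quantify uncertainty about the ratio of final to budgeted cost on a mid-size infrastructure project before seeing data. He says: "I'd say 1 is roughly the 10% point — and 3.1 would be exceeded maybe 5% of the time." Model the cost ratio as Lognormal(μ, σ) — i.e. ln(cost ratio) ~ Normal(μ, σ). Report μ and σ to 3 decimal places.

If T ~ Lognormal(μ,σ) then ln T ~ Normal(μ,σ), so the p-quantile of ln T is μ + z_p·σ.
ln(1) = 0 and ln(3.1) = 1.131; z_{0.1} = -1.282, z_{0.95} = 1.645.
σ = (1.131 − 0)/(1.645 − (-1.282)) = 0.387.
μ = 0 − (-1.282)·0.387 = 0.495.

μ ≈ 0.495, σ ≈ 0.387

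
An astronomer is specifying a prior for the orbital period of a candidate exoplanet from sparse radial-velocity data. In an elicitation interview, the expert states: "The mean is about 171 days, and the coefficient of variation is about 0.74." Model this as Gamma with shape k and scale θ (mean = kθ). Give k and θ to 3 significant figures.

k ≈ 1.83, θ ≈ 93.6

For Gamma(k, scale θ): mean = kθ, variance = kθ², so CV = 1/√k.
CV = 0.74, hence k = 1/CV² = 1.83.
Then θ = mean/k = 171/1.83 = 93.6.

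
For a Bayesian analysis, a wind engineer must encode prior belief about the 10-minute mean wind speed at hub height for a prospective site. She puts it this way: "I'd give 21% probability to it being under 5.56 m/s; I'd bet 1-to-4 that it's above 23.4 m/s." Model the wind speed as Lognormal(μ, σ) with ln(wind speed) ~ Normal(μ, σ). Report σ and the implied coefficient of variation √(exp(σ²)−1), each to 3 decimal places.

σ ≈ 0.872, CV ≈ 1.067

If T ~ Lognormal(μ,σ) then ln T ~ Normal(μ,σ), so the p-quantile of ln T is μ + z_p·σ.
ln(5.56) = 1.716 and ln(23.4) = 3.153; z_{0.21} = -0.8064, z_{0.8} = 0.8416.
σ = (3.153 − 1.716)/(0.8416 − (-0.8064)) = 0.872.
μ = 1.716 − (-0.8064)·0.872 = 2.419.
CV = √(exp(σ²)−1) = √(exp(0.7604)−1) = 1.067.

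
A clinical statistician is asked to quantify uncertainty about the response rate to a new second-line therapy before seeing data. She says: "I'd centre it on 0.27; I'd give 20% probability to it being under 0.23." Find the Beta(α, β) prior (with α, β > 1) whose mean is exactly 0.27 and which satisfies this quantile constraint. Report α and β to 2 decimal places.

α ≈ 24.09, β ≈ 65.13

With mean 0.27 fixed, write α = 0.27s, β = 0.73s where s = α+β.
Need P(θ < 0.23) = 0.2 under Beta(0.27s, 0.73s). Normal approximation: (q−m)/√(m(1−m)/s) ≈ z_{0.2} = -0.842, so s ≈ 0.27·0.73·(-0.842)²/(0.23−0.27)² = 87.3.
At s = 87.3: P(θ<0.23) ≈ 0.203. Adjusting to match 0.2 gives s ≈ 89.21.
So α = 0.27·89.21 ≈ 24.09, β = 0.73·89.21 ≈ 65.13.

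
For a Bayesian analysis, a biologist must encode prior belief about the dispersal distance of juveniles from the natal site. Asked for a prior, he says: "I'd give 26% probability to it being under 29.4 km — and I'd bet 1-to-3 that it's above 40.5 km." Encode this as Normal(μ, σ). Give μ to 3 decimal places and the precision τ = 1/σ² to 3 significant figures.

μ = 34.819, τ = 0.0141

The p-quantile of Normal(μ,σ) is μ + z_p·σ, with z_{0.26} = -0.6433 and z_{0.75} = 0.6745.
Eliminate σ: μ = (z₂·x₁ − z₁·x₂)/(z₂ − z₁) = (0.6745·29.4 − (-0.6433)·40.5)/1.318 = 34.819.
Then σ = (x₂ − x₁)/(z₂ − z₁) = (40.5 − 29.4)/1.318 = 8.423.
Precision τ = 1/σ² = 1/8.423² = 0.0141.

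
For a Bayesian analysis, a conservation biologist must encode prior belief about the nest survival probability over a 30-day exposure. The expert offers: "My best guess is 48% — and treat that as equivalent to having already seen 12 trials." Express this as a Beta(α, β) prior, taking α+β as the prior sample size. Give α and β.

Under the effective-sample-size interpretation, Beta(α, β) has prior mean α/(α+β) and prior sample size α+β.
So α+β = 12 and α/(α+β) = 0.48, giving α = 0.48·12 = 5.76 and β = 12 − 5.76 = 6.24.

α = 5.76, β = 6.24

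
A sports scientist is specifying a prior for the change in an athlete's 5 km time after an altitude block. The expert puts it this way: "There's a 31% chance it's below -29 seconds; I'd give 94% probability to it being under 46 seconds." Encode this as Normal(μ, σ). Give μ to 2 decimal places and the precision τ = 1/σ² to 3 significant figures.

For Normal(μ,σ), the p-quantile is μ + z_p·σ. Here z_{0.31} = -0.4959, z_{0.94} = 1.555.
So -29 = μ − 0.4959σ and 46 = μ + 1.555σ.
Subtracting: σ = (46 − -29)/(1.555 − (-0.4959)) = 36.57.
Then μ = -29 − (-0.4959)·36.57 = -10.86.
Precision τ = 1/σ² = 1/36.57² = 0.000748.

μ = -10.86, τ = 0.000748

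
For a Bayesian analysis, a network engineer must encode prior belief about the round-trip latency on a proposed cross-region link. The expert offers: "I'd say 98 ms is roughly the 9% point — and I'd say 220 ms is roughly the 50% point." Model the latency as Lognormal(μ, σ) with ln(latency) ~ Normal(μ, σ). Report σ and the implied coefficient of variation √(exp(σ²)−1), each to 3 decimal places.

σ ≈ 0.603, CV ≈ 0.662

If T ~ Lognormal(μ,σ) then ln T ~ Normal(μ,σ), so the p-quantile of ln T is μ + z_p·σ.
ln(98) = 4.585 and ln(220) = 5.394; z_{0.09} = -1.341, z_{0.5} = 0.
σ = (5.394 − 4.585)/(0 − (-1.341)) = 0.603.
μ = 4.585 − (-1.341)·0.603 = 5.394.
CV = √(exp(σ²)−1) = √(exp(0.3638)−1) = 0.662.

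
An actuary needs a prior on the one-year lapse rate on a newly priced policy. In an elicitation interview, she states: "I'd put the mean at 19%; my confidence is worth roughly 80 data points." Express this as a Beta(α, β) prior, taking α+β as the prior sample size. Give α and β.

Under the effective-sample-size interpretation, Beta(α, β) has prior mean α/(α+β) and prior sample size α+β.
So α+β = 80 and α/(α+β) = 0.19, giving α = 0.19·80 = 15.2 and β = 80 − 15.2 = 64.8.

α = 15.2, β = 64.8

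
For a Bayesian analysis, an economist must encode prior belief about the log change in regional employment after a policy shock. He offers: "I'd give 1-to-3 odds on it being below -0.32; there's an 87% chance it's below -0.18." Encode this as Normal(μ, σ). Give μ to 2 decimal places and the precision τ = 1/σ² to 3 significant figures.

The p-quantile of Normal(μ,σ) is μ + z_p·σ, with z_{0.25} = -0.6745 and z_{0.87} = 1.126.
Eliminate σ: μ = (z₂·x₁ − z₁·x₂)/(z₂ − z₁) = (1.126·-0.32 − (-0.6745)·-0.18)/1.801 = -0.27.
Then σ = (x₂ − x₁)/(z₂ − z₁) = (-0.18 − -0.32)/1.801 = 0.08.
Precision τ = 1/σ² = 1/0.07774² = 165.

μ = -0.27, τ = 165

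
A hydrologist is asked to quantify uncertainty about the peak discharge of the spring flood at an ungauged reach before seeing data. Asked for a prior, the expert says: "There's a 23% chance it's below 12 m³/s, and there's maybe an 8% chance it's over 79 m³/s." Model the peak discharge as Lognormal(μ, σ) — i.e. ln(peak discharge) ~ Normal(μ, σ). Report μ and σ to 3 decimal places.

μ ≈ 3.134, σ ≈ 0.879

If T ~ Lognormal(μ,σ) then ln T ~ Normal(μ,σ), so the p-quantile of ln T is μ + z_p·σ.
ln(12) = 2.485 and ln(79) = 4.369; z_{0.23} = -0.7388, z_{0.92} = 1.405.
σ = (4.369 − 2.485)/(1.405 − (-0.7388)) = 0.879.
μ = 2.485 − (-0.7388)·0.879 = 3.134.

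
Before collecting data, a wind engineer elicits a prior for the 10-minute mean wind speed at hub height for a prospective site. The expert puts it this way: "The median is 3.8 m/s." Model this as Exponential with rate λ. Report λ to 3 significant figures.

λ ≈ 0.182

Exponential median = ln 2 / λ, so λ = ln 2 / 3.8 = 0.182.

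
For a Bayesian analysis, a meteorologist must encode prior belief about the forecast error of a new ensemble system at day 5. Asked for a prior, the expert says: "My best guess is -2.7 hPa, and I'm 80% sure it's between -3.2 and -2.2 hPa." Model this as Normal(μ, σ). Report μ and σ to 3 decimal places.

A symmetric 80% interval runs μ ± z·σ with z = 1.282.
Half-width = 0.5, so σ = 0.5/1.282 = 0.390.
μ is the stated best guess, -2.700.

μ = -2.700, σ = 0.390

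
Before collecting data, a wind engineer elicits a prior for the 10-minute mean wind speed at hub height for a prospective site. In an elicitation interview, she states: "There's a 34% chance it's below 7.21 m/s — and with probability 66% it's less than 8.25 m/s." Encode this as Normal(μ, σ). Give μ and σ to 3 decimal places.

μ = 7.730, σ = 1.261

For Normal(μ,σ), the p-quantile is μ + z_p·σ. Here z_{0.34} = -0.4125, z_{0.66} = 0.4125.
So 7.21 = μ − 0.4125σ and 8.25 = μ + 0.4125σ.
Subtracting: σ = (8.25 − 7.21)/(0.4125 − (-0.4125)) = 1.261.
Then μ = 7.21 − (-0.4125)·1.261 = 7.730.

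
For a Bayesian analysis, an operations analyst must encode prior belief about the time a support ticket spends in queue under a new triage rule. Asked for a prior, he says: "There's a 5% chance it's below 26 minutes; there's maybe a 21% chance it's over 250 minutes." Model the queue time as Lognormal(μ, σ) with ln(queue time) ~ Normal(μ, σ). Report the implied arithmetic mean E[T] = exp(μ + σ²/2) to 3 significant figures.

E[T] ≈ 182 minutes

If T ~ Lognormal(μ,σ) then ln T ~ Normal(μ,σ), so the p-quantile of ln T is μ + z_p·σ.
ln(26) = 3.258 and ln(250) = 5.521; z_{0.05} = -1.645, z_{0.79} = 0.8064.
σ = (5.521 − 3.258)/(0.8064 − (-1.645)) = 0.923.
μ = 3.258 − (-1.645)·0.923 = 4.777.
E[T] = exp(μ + σ²/2) = exp(4.777 + 0.4263) = 182 minutes.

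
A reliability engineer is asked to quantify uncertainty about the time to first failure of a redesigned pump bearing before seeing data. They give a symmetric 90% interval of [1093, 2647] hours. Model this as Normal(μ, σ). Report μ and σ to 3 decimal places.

A symmetric 90% interval runs μ ± z·σ with z = 1.645.
Half-width = 777, so σ = 777/1.645 = 472.382.
μ is the interval midpoint, 1870.000.

μ = 1870.000, σ = 472.382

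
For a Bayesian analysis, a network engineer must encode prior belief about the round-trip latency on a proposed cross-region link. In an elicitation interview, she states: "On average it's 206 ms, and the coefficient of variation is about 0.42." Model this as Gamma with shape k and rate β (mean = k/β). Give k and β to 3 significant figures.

k ≈ 5.67, β ≈ 0.0275

For Gamma(k, rate β): mean = k/β, variance = k/β², so CV = 1/√k.
CV = 0.42, hence k = 1/CV² = 5.67.
Then β = k/mean = 5.67/206 = 0.0275.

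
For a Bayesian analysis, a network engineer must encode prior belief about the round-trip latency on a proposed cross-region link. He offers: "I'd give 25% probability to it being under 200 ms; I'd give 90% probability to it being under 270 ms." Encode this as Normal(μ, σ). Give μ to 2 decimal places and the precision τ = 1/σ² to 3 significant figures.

The p-quantile of Normal(μ,σ) is μ + z_p·σ, with z_{0.25} = -0.6745 and z_{0.9} = 1.282.
Eliminate σ: μ = (z₂·x₁ − z₁·x₂)/(z₂ − z₁) = (1.282·200 − (-0.6745)·270)/1.956 = 224.14.
Then σ = (x₂ − x₁)/(z₂ − z₁) = (270 − 200)/1.956 = 35.79.
Precision τ = 1/σ² = 1/35.79² = 0.000781.

μ = 224.14, τ = 0.000781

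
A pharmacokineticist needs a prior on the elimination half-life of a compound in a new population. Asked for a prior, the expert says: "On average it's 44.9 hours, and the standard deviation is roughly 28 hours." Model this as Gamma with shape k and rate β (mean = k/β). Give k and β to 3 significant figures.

k ≈ 2.57, β ≈ 0.0573

For Gamma(k, rate β): mean = k/β, variance = k/β², so CV = 1/√k.
CV = SD/mean = 28/44.9 = 0.6236, hence k = 1/CV² = 2.57.
Then β = k/mean = 2.57/44.9 = 0.0573.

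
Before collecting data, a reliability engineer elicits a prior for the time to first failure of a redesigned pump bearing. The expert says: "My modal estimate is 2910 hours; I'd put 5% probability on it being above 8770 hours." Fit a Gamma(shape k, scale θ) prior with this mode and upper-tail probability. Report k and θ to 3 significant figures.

Gamma(k,θ) with k>1 has mode (k−1)θ, so θ = 2910/(k−1).
Need P(X < 8770) = 0.95 with θ tied to k this way. Start at k = 2, θ = 2910: P(X<8770) ≈ 0.803.
Too low — raise k to concentrate. Iterating converges to k ≈ 3.18.
Then θ = 2910/(3.18−1) ≈ 1340.

k ≈ 3.18, θ ≈ 1340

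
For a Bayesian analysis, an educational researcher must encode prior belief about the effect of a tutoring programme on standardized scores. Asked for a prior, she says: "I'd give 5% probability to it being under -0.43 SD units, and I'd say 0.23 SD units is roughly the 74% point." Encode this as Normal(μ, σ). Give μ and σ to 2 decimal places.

μ = 0.04, σ = 0.29

The p-quantile of Normal(μ,σ) is μ + z_p·σ, with z_{0.05} = -1.645 and z_{0.74} = 0.6433.
Eliminate σ: μ = (z₂·x₁ − z₁·x₂)/(z₂ − z₁) = (0.6433·-0.43 − (-1.645)·0.23)/2.288 = 0.04.
Then σ = (x₂ − x₁)/(z₂ − z₁) = (0.23 − -0.43)/2.288 = 0.29.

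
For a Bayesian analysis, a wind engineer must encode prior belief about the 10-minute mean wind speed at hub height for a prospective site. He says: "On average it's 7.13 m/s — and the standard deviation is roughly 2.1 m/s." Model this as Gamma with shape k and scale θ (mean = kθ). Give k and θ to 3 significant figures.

For Gamma(k, scale θ): mean = kθ, variance = kθ², so CV = 1/√k.
CV = SD/mean = 2.1/7.13 = 0.2945, hence k = 1/CV² = 11.5.
Then θ = mean/k = 7.13/11.5 = 0.619.

k ≈ 11.5, θ ≈ 0.619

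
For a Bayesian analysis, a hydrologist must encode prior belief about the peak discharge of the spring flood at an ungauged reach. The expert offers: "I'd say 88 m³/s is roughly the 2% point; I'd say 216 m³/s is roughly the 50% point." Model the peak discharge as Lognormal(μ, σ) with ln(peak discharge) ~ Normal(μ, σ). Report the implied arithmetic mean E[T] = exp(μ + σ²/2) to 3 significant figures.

E[T] ≈ 238 m³/s

If T ~ Lognormal(μ,σ) then ln T ~ Normal(μ,σ), so the p-quantile of ln T is μ + z_p·σ.
ln(88) = 4.477 and ln(216) = 5.375; z_{0.02} = -2.054, z_{0.5} = 0.
σ = (5.375 − 4.477)/(0 − (-2.054)) = 0.437.
μ = 4.477 − (-2.054)·0.437 = 5.375.
E[T] = exp(μ + σ²/2) = exp(5.375 + 0.0956) = 238 m³/s.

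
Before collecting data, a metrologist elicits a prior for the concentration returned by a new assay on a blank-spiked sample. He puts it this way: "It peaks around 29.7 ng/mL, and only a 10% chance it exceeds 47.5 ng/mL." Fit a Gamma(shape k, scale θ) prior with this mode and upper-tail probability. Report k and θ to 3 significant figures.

k ≈ 9.52, θ ≈ 3.49

Gamma(k,θ) with k>1 has mode (k−1)θ, so θ = 29.7/(k−1).
Need P(X < 47.5) = 0.9 with θ tied to k this way. Start at k = 2, θ = 29.7: P(X<47.5) ≈ 0.475.
Too low — raise k to concentrate. Iterating converges to k ≈ 9.52.
Then θ = 29.7/(9.52−1) ≈ 3.49.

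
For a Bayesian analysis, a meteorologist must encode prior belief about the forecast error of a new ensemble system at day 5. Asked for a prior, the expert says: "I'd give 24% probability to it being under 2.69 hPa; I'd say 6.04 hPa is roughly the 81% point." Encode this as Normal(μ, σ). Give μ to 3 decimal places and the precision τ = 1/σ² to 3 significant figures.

μ = 4.184, τ = 0.224

The p-quantile of Normal(μ,σ) is μ + z_p·σ, with z_{0.24} = -0.7063 and z_{0.81} = 0.8779.
Eliminate σ: μ = (z₂·x₁ − z₁·x₂)/(z₂ − z₁) = (0.8779·2.69 − (-0.7063)·6.04)/1.584 = 4.184.
Then σ = (x₂ − x₁)/(z₂ − z₁) = (6.04 − 2.69)/1.584 = 2.115.
Precision τ = 1/σ² = 1/2.115² = 0.224.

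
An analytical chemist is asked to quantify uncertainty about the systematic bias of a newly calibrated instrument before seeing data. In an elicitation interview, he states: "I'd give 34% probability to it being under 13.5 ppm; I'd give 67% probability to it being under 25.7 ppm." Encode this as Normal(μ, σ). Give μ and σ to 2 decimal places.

The p-quantile of Normal(μ,σ) is μ + z_p·σ, with z_{0.34} = -0.4125 and z_{0.67} = 0.4399.
Eliminate σ: μ = (z₂·x₁ − z₁·x₂)/(z₂ − z₁) = (0.4399·13.5 − (-0.4125)·25.7)/0.8524 = 19.40.
Then σ = (x₂ − x₁)/(z₂ − z₁) = (25.7 − 13.5)/0.8524 = 14.31.

μ = 19.40, σ = 14.31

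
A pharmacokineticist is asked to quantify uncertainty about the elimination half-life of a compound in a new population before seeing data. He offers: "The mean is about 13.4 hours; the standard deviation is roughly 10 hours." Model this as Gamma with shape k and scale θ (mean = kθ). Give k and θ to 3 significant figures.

k ≈ 1.8, θ ≈ 7.46

For Gamma(k, scale θ): mean = kθ, variance = kθ², so CV = 1/√k.
CV = SD/mean = 10/13.4 = 0.7463, hence k = 1/CV² = 1.8.
Then θ = mean/k = 13.4/1.8 = 7.46.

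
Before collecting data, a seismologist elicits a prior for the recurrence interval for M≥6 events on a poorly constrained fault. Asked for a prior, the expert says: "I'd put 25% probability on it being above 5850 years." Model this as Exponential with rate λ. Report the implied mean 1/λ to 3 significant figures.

mean ≈ 4220 years

P(T > 5850.0) = e^(−λ·5850.0) = 0.25, so λ = −ln(0.25)/5850.0 = 0.000237.
Mean = 1/λ = 4220 years.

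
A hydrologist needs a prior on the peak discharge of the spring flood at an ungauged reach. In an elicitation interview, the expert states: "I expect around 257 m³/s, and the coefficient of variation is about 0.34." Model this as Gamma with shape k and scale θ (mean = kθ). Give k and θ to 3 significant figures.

k ≈ 8.65, θ ≈ 29.7

For Gamma(k, scale θ): mean = kθ, variance = kθ², so CV = 1/√k.
CV = 0.34, hence k = 1/CV² = 8.65.
Then θ = mean/k = 257/8.65 = 29.7.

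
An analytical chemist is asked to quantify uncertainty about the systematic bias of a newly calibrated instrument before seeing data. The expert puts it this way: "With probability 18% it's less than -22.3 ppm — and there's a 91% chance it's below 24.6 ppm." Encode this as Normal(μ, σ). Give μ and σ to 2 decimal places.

For Normal(μ,σ), the p-quantile is μ + z_p·σ. Here z_{0.18} = -0.9154, z_{0.91} = 1.341.
So -22.3 = μ − 0.9154σ and 24.6 = μ + 1.341σ.
Subtracting: σ = (24.6 − -22.3)/(1.341 − (-0.9154)) = 20.79.
Then μ = -22.3 − (-0.9154)·20.79 = -3.27.

μ = -3.27, σ = 20.79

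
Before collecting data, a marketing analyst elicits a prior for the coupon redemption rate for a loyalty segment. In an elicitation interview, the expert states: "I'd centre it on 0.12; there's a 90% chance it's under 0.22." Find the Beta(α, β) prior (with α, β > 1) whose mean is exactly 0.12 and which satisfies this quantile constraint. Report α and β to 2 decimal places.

α ≈ 2.27, β ≈ 16.62

With mean 0.12 fixed, write α = 0.12s, β = 0.88s where s = α+β.
Need P(θ < 0.22) = 0.9 under Beta(0.12s, 0.88s). Normal approximation: (q−m)/√(m(1−m)/s) ≈ z_{0.9} = 1.28, so s ≈ 0.12·0.88·(1.28)²/(0.22−0.12)² = 17.3.
At s = 17.3: P(θ<0.22) ≈ 0.893. Adjusting to match 0.9 gives s ≈ 18.89.
So α = 0.12·18.89 ≈ 2.27, β = 0.88·18.89 ≈ 16.62.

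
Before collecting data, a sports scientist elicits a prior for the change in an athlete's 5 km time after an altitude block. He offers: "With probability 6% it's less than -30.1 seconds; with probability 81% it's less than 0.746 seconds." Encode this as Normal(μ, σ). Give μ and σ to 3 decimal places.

μ = -10.386, σ = 12.680

For Normal(μ,σ), the p-quantile is μ + z_p·σ. Here z_{0.06} = -1.555, z_{0.81} = 0.8779.
So -30.1 = μ − 1.555σ and 0.746 = μ + 0.8779σ.
Subtracting: σ = (0.746 − -30.1)/(0.8779 − (-1.555)) = 12.680.
Then μ = -30.1 − (-1.555)·12.680 = -10.386.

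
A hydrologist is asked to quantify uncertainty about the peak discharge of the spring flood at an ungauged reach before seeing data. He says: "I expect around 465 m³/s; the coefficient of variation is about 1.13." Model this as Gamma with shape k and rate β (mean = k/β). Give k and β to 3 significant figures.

k ≈ 0.783, β ≈ 0.00168

For Gamma(k, rate β): mean = k/β, variance = k/β², so CV = 1/√k.
CV = 1.13, hence k = 1/CV² = 0.783.
Then β = k/mean = 0.783/465 = 0.00168.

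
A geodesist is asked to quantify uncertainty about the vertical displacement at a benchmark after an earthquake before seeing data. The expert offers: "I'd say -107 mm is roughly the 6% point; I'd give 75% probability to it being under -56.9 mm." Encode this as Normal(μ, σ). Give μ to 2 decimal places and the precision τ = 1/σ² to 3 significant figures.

μ = -72.06, τ = 0.00198

For Normal(μ,σ), the p-quantile is μ + z_p·σ. Here z_{0.06} = -1.555, z_{0.75} = 0.6745.
So -107 = μ − 1.555σ and -56.9 = μ + 0.6745σ.
Subtracting: σ = (-56.9 − -107)/(0.6745 − (-1.555)) = 22.47.
Then μ = -107 − (-1.555)·22.47 = -72.06.
Precision τ = 1/σ² = 1/22.47² = 0.00198.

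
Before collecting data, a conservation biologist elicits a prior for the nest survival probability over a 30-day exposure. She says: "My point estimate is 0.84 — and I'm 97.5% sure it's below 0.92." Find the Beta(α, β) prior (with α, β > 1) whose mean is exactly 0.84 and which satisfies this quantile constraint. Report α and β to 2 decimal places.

α ≈ 51.20, β ≈ 9.75

With mean 0.84 fixed, write α = 0.84s, β = 0.16s where s = α+β.
Need P(θ < 0.92) = 0.975 under Beta(0.84s, 0.16s). Normal approximation: (q−m)/√(m(1−m)/s) ≈ z_{0.975} = 1.96, so s ≈ 0.84·0.16·(1.96)²/(0.92−0.84)² = 80.7.
At s = 80.7: P(θ<0.92) ≈ 0.989. Adjusting to match 0.975 gives s ≈ 60.96.
So α = 0.84·60.96 ≈ 51.20, β = 0.16·60.96 ≈ 9.75.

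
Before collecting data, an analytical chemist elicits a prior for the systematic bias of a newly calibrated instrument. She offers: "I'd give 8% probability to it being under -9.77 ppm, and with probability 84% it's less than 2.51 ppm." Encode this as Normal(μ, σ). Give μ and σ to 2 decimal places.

For Normal(μ,σ), the p-quantile is μ + z_p·σ. Here z_{0.08} = -1.405, z_{0.84} = 0.9945.
So -9.77 = μ − 1.405σ and 2.51 = μ + 0.9945σ.
Subtracting: σ = (2.51 − -9.77)/(0.9945 − (-1.405)) = 5.12.
Then μ = -9.77 − (-1.405)·5.12 = -2.58.

μ = -2.58, σ = 5.12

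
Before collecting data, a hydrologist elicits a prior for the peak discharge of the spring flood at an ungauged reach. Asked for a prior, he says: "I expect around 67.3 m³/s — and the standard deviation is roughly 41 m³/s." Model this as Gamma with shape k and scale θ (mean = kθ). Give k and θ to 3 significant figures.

For Gamma(k, scale θ): mean = kθ, variance = kθ², so CV = 1/√k.
CV = SD/mean = 41/67.3 = 0.6092, hence k = 1/CV² = 2.69.
Then θ = mean/k = 67.3/2.69 = 25.

k ≈ 2.69, θ ≈ 25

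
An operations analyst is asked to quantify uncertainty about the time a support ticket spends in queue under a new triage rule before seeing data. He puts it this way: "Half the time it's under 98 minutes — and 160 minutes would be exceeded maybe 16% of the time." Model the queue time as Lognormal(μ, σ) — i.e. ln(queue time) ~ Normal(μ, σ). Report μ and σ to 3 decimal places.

μ ≈ 4.585, σ ≈ 0.493

If T ~ Lognormal(μ,σ) then ln T ~ Normal(μ,σ), so the p-quantile of ln T is μ + z_p·σ.
ln(98) = 4.585 and ln(160) = 5.075; z_{0.5} = 0, z_{0.84} = 0.9945.
σ = (5.075 − 4.585)/(0.9945 − (0)) = 0.493.
μ = 4.585 − (0)·0.493 = 4.585.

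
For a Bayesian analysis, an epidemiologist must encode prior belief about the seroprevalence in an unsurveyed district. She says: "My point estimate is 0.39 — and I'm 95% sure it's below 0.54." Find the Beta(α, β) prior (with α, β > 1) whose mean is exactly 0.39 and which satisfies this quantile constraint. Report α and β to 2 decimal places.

With mean 0.39 fixed, write α = 0.39s, β = 0.61s where s = α+β.
Need P(θ < 0.54) = 0.95 under Beta(0.39s, 0.61s). Normal approximation: (q−m)/√(m(1−m)/s) ≈ z_{0.95} = 1.64, so s ≈ 0.39·0.61·(1.64)²/(0.54−0.39)² = 28.6.
At s = 28.6: P(θ<0.54) ≈ 0.948. Adjusting to match 0.95 gives s ≈ 29.40.
So α = 0.39·29.40 ≈ 11.47, β = 0.61·29.40 ≈ 17.93.

α ≈ 11.47, β ≈ 17.93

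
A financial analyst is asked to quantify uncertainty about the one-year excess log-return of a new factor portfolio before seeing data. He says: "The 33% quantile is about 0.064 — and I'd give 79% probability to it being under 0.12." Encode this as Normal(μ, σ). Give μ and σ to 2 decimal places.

For Normal(μ,σ), the p-quantile is μ + z_p·σ. Here z_{0.33} = -0.4399, z_{0.79} = 0.8064.
So 0.064 = μ − 0.4399σ and 0.12 = μ + 0.8064σ.
Subtracting: σ = (0.12 − 0.064)/(0.8064 − (-0.4399)) = 0.04.
Then μ = 0.064 − (-0.4399)·0.04 = 0.08.

μ = 0.08, σ = 0.04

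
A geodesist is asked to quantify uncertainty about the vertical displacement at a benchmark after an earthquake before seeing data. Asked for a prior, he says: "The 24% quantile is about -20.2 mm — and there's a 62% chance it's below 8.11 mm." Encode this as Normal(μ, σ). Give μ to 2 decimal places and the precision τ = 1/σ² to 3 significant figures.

μ = -0.44, τ = 0.00128

The p-quantile of Normal(μ,σ) is μ + z_p·σ, with z_{0.24} = -0.7063 and z_{0.62} = 0.3055.
Eliminate σ: μ = (z₂·x₁ − z₁·x₂)/(z₂ − z₁) = (0.3055·-20.2 − (-0.7063)·8.11)/1.012 = -0.44.
Then σ = (x₂ − x₁)/(z₂ − z₁) = (8.11 − -20.2)/1.012 = 27.98.
Precision τ = 1/σ² = 1/27.98² = 0.00128.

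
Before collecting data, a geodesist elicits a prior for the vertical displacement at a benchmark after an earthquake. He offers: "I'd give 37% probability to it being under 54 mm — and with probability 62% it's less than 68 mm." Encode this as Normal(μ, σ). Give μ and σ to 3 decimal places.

For Normal(μ,σ), the p-quantile is μ + z_p·σ. Here z_{0.37} = -0.3319, z_{0.62} = 0.3055.
So 54 = μ − 0.3319σ and 68 = μ + 0.3055σ.
Subtracting: σ = (68 − 54)/(0.3055 − (-0.3319)) = 21.966.
Then μ = 54 − (-0.3319)·21.966 = 61.290.

μ = 61.290, σ = 21.966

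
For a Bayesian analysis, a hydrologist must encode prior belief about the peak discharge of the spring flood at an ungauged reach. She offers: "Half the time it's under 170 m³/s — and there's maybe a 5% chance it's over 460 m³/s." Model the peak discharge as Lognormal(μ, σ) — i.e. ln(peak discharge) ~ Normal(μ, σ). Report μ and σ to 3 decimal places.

If T ~ Lognormal(μ,σ) then ln T ~ Normal(μ,σ), so the p-quantile of ln T is μ + z_p·σ.
ln(170) = 5.136 and ln(460) = 6.131; z_{0.5} = 0, z_{0.95} = 1.645.
σ = (6.131 − 5.136)/(1.645 − (0)) = 0.605.
μ = 5.136 − (0)·0.605 = 5.136.

μ ≈ 5.136, σ ≈ 0.605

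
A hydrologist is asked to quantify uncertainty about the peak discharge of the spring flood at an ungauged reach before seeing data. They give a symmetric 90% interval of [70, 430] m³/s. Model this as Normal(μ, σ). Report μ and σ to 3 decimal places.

μ = 250.000, σ = 109.432

A symmetric 90% interval runs μ ± z·σ with z = 1.645.
Half-width = 180, so σ = 180/1.645 = 109.432.
μ is the interval midpoint, 250.000.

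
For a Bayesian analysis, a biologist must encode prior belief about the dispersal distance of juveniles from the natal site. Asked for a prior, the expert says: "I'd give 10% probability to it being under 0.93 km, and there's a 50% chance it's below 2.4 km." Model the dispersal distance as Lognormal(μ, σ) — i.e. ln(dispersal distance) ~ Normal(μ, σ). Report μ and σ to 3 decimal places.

μ ≈ 0.875, σ ≈ 0.740

If T ~ Lognormal(μ,σ) then ln T ~ Normal(μ,σ), so the p-quantile of ln T is μ + z_p·σ.
ln(0.93) = -0.07257 and ln(2.4) = 0.8755; z_{0.1} = -1.282, z_{0.5} = 0.
σ = (0.8755 − -0.07257)/(0 − (-1.282)) = 0.740.
μ = -0.07257 − (-1.282)·0.740 = 0.875.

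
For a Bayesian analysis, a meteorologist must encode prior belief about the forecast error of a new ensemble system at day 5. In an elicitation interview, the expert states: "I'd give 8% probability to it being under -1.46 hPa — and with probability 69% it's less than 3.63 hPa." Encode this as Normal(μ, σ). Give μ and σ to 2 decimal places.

μ = 2.30, σ = 2.68

For Normal(μ,σ), the p-quantile is μ + z_p·σ. Here z_{0.08} = -1.405, z_{0.69} = 0.4959.
So -1.46 = μ − 1.405σ and 3.63 = μ + 0.4959σ.
Subtracting: σ = (3.63 − -1.46)/(0.4959 − (-1.405)) = 2.68.
Then μ = -1.46 − (-1.405)·2.68 = 2.30.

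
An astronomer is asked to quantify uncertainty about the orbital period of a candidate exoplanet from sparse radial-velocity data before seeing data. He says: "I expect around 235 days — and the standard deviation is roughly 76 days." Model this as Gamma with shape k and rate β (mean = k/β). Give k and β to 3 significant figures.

k ≈ 9.56, β ≈ 0.0407

For Gamma(k, rate β): mean = k/β, variance = k/β², so CV = 1/√k.
CV = SD/mean = 76/235 = 0.3234, hence k = 1/CV² = 9.56.
Then β = k/mean = 9.56/235 = 0.0407.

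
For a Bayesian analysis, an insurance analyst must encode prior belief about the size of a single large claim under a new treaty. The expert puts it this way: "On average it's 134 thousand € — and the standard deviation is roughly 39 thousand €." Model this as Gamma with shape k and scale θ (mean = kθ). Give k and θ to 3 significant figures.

k ≈ 11.8, θ ≈ 11.4

For Gamma(k, scale θ): mean = kθ, variance = kθ², so CV = 1/√k.
CV = SD/mean = 39/134 = 0.291, hence k = 1/CV² = 11.8.
Then θ = mean/k = 134/11.8 = 11.4.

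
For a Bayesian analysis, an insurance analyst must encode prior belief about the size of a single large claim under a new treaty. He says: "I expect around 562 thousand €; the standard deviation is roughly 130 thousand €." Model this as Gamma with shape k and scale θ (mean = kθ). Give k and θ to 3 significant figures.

k ≈ 18.7, θ ≈ 30.1

For Gamma(k, scale θ): mean = kθ, variance = kθ², so CV = 1/√k.
CV = SD/mean = 130/562 = 0.2313, hence k = 1/CV² = 18.7.
Then θ = mean/k = 562/18.7 = 30.1.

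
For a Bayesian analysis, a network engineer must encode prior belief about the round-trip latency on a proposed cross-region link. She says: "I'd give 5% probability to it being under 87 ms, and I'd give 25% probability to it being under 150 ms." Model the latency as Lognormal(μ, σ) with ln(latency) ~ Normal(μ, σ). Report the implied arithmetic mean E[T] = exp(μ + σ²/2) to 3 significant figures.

If T ~ Lognormal(μ,σ) then ln T ~ Normal(μ,σ), so the p-quantile of ln T is μ + z_p·σ.
ln(87) = 4.466 and ln(150) = 5.011; z_{0.05} = -1.645, z_{0.25} = -0.6745.
σ = (5.011 − 4.466)/(-0.6745 − (-1.645)) = 0.561.
μ = 4.466 − (-1.645)·0.561 = 5.389.
E[T] = exp(μ + σ²/2) = exp(5.389 + 0.1576) = 256 ms.

E[T] ≈ 256 ms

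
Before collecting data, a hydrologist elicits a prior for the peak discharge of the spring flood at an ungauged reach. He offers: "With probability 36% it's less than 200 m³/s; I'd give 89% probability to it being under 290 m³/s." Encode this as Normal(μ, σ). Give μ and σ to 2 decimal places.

μ = 220.35, σ = 56.78

The p-quantile of Normal(μ,σ) is μ + z_p·σ, with z_{0.36} = -0.3585 and z_{0.89} = 1.227.
Eliminate σ: μ = (z₂·x₁ − z₁·x₂)/(z₂ − z₁) = (1.227·200 − (-0.3585)·290)/1.585 = 220.35.
Then σ = (x₂ − x₁)/(z₂ − z₁) = (290 − 200)/1.585 = 56.78.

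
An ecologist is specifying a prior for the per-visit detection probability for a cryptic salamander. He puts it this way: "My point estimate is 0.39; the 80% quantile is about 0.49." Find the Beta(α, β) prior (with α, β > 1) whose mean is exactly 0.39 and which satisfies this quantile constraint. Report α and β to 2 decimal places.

α ≈ 6.44, β ≈ 10.08

With mean 0.39 fixed, write α = 0.39s, β = 0.61s where s = α+β.
Need P(θ < 0.49) = 0.8 under Beta(0.39s, 0.61s). Normal approximation: (q−m)/√(m(1−m)/s) ≈ z_{0.8} = 0.842, so s ≈ 0.39·0.61·(0.842)²/(0.49−0.39)² = 16.9.
At s = 16.9: P(θ<0.49) ≈ 0.802. Adjusting to match 0.8 gives s ≈ 16.52.
So α = 0.39·16.52 ≈ 6.44, β = 0.61·16.52 ≈ 10.08.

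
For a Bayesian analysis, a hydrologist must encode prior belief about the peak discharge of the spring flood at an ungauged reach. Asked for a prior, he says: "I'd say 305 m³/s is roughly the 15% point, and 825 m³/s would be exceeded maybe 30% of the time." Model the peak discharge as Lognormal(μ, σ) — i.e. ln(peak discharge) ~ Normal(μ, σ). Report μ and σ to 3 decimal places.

μ ≈ 6.381, σ ≈ 0.638

If T ~ Lognormal(μ,σ) then ln T ~ Normal(μ,σ), so the p-quantile of ln T is μ + z_p·σ.
ln(305) = 5.72 and ln(825) = 6.715; z_{0.15} = -1.036, z_{0.7} = 0.5244.
σ = (6.715 − 5.72)/(0.5244 − (-1.036)) = 0.638.
μ = 5.72 − (-1.036)·0.638 = 6.381.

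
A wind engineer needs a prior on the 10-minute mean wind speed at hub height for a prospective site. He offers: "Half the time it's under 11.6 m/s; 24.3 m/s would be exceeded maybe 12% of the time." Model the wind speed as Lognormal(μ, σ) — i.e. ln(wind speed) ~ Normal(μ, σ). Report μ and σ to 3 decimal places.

μ ≈ 2.451, σ ≈ 0.629

If T ~ Lognormal(μ,σ) then ln T ~ Normal(μ,σ), so the p-quantile of ln T is μ + z_p·σ.
ln(11.6) = 2.451 and ln(24.3) = 3.19; z_{0.5} = 0, z_{0.88} = 1.175.
σ = (3.19 − 2.451)/(1.175 − (0)) = 0.629.
μ = 2.451 − (0)·0.629 = 2.451.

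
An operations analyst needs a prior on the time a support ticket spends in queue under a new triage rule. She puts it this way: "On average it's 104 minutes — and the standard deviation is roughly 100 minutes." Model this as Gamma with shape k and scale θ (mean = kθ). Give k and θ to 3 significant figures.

For Gamma(k, scale θ): mean = kθ, variance = kθ², so CV = 1/√k.
CV = SD/mean = 100/104 = 0.9615, hence k = 1/CV² = 1.08.
Then θ = mean/k = 104/1.08 = 96.2.

k ≈ 1.08, θ ≈ 96.2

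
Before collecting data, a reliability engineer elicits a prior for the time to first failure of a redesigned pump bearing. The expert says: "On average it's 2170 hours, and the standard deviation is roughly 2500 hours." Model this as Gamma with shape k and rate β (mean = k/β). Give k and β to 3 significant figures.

For Gamma(k, rate β): mean = k/β, variance = k/β², so CV = 1/√k.
CV = SD/mean = 2500/2170 = 1.152, hence k = 1/CV² = 0.753.
Then β = k/mean = 0.753/2170 = 0.000347.

k ≈ 0.753, β ≈ 0.000347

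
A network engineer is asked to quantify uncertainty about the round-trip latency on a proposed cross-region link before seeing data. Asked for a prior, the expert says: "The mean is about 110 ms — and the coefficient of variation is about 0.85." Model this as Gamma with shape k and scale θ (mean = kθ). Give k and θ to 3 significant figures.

k ≈ 1.38, θ ≈ 79.5

For Gamma(k, scale θ): mean = kθ, variance = kθ², so CV = 1/√k.
CV = 0.85, hence k = 1/CV² = 1.38.
Then θ = mean/k = 110/1.38 = 79.5.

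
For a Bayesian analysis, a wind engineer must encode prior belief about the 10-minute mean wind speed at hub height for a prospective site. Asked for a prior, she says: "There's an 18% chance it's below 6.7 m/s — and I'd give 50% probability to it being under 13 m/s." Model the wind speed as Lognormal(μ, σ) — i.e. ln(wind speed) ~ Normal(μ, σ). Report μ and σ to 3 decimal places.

μ ≈ 2.565, σ ≈ 0.724

If T ~ Lognormal(μ,σ) then ln T ~ Normal(μ,σ), so the p-quantile of ln T is μ + z_p·σ.
ln(6.7) = 1.902 and ln(13) = 2.565; z_{0.18} = -0.9154, z_{0.5} = 0.
σ = (2.565 − 1.902)/(0 − (-0.9154)) = 0.724.
μ = 1.902 − (-0.9154)·0.724 = 2.565.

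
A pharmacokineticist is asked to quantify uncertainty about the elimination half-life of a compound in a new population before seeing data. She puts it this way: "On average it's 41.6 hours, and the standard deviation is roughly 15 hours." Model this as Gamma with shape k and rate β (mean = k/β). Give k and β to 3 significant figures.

For Gamma(k, rate β): mean = k/β, variance = k/β², so CV = 1/√k.
CV = SD/mean = 15/41.6 = 0.3606, hence k = 1/CV² = 7.69.
Then β = k/mean = 7.69/41.6 = 0.185.

k ≈ 7.69, β ≈ 0.185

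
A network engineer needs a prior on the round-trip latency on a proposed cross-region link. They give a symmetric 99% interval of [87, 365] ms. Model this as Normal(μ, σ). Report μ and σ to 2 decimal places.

μ = 226.00, σ = 53.96

A symmetric 99% interval runs μ ± z·σ with z = 2.576.
Half-width = 139, so σ = 139/2.576 = 53.96.
μ is the interval midpoint, 226.00.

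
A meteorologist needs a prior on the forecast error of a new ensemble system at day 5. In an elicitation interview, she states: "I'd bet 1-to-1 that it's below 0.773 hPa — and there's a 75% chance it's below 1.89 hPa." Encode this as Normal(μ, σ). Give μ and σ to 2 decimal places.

μ = 0.77, σ = 1.66

For Normal(μ,σ), the p-quantile is μ + z_p·σ. Here z_{0.5} = 0, z_{0.75} = 0.6745.
So 0.773 = μ + 0σ and 1.89 = μ + 0.6745σ.
Subtracting: σ = (1.89 − 0.773)/(0.6745 − (0)) = 1.66.
Then μ = 0.773 − (0)·1.66 = 0.77.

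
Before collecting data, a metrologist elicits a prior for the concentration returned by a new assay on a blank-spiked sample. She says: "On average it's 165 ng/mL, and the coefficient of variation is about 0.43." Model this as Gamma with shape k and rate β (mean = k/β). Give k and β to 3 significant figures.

k ≈ 5.41, β ≈ 0.0328

For Gamma(k, rate β): mean = k/β, variance = k/β², so CV = 1/√k.
CV = 0.43, hence k = 1/CV² = 5.41.
Then β = k/mean = 5.41/165 = 0.0328.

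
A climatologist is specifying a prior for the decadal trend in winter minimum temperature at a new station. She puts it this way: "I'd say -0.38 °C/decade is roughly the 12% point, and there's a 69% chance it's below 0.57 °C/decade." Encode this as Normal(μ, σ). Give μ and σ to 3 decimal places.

μ = 0.288, σ = 0.569

For Normal(μ,σ), the p-quantile is μ + z_p·σ. Here z_{0.12} = -1.175, z_{0.69} = 0.4959.
So -0.38 = μ − 1.175σ and 0.57 = μ + 0.4959σ.
Subtracting: σ = (0.57 − -0.38)/(0.4959 − (-1.175)) = 0.569.
Then μ = -0.38 − (-1.175)·0.569 = 0.288.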